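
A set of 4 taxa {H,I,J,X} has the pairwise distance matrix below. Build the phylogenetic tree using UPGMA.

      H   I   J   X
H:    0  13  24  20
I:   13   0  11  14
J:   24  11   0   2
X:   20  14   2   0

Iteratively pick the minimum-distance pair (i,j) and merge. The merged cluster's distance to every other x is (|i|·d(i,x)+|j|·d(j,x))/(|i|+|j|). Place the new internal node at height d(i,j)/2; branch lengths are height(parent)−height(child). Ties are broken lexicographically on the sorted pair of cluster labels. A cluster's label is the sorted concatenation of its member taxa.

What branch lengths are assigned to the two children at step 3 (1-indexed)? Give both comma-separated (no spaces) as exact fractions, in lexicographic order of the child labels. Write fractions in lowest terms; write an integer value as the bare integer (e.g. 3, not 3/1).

1. join J+X (d=2) ⇒ JX; edges |J|=1, |X|=1
  updated: d(H,JX)=22, d(I,JX)=25/2
2. join I+JX (d=25/2) ⇒ IJX; edges |I|=25/4, |JX|=21/4
  updated: d(H,IJX)=19
3. join H+IJX (d=19) ⇒ HIJX; edges |H|=19/2, |IJX|=13/4
final tree: (H:19/2,(I:25/4,(J:1,X:1):21/4):13/4)
total length: 105/4

19/2,13/4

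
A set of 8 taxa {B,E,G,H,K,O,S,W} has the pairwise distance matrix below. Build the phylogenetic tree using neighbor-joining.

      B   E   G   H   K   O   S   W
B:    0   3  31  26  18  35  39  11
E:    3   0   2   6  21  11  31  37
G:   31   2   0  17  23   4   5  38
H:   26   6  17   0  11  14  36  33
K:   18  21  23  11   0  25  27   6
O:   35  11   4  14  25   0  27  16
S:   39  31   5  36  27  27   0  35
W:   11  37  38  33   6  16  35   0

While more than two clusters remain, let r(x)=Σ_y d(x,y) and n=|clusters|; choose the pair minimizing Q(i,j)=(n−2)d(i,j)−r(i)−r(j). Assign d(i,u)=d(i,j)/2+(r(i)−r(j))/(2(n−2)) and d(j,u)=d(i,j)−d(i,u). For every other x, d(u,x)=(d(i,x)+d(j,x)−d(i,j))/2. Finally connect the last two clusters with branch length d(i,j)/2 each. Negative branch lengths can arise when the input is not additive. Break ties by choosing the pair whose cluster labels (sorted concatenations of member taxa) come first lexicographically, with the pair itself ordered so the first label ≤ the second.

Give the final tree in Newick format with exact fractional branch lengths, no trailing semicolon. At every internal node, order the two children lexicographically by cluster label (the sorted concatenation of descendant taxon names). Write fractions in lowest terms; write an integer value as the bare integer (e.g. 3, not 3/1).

1. join G+S (d=5, Q=-290) ⇒ GS; edges |G|=-25/6, |S|=55/6
  updated: d(B,GS)=65/2, d(E,GS)=14, d(GS,H)=24, d(GS,K)=45/2, d(GS,O)=13, d(GS,W)=34
2. join K+W (d=6, Q=-421/2) ⇒ KW; edges |K|=-7/20, |W|=127/20
  updated: d(B,KW)=23/2, d(E,KW)=26, d(GS,KW)=101/4, d(H,KW)=19, d(KW,O)=35/2
3. join B+KW (d=23/2, Q=-645/4) ⇒ BKW; edges |B|=219/32, |KW|=149/32
  updated: d(BKW,E)=35/4, d(BKW,GS)=185/8, d(BKW,H)=67/4, d(BKW,O)=41/2
4. join GS+O (d=13, Q=-749/8) ⇒ GOS; edges |GS|=437/48, |O|=187/48
  updated: d(BKW,GOS)=245/16, d(E,GOS)=6, d(GOS,H)=25/2
5. join BKW+E (d=35/4, Q=-705/16) ⇒ BEKW; edges |BKW|=601/64, |E|=-41/64
  updated: d(BEKW,GOS)=201/32, d(BEKW,H)=7
6. join BEKW+GOS (d=201/32, Q=-825/32) ⇒ BEGKOSW; edges |BEKW|=25/64, |GOS|=377/64
  updated: d(BEGKOSW,H)=423/64
7. join BEGKOSW+H (d=423/64) ⇒ BEGHKOSW; edges |BEGKOSW|=423/128, |H|=423/128
final tree: ((((B:219/32,(K:-7/20,W:127/20):149/32):601/64,E:-41/64):25/64,((G:-25/6,S:55/6):437/48,O:187/48):377/64):423/128,H:423/128)
total length: 3657/64

((((B:219/32,(K:-7/20,W:127/20):149/32):601/64,E:-41/64):25/64,((G:-25/6,S:55/6):437/48,O:187/48):377/64):423/128,H:423/128)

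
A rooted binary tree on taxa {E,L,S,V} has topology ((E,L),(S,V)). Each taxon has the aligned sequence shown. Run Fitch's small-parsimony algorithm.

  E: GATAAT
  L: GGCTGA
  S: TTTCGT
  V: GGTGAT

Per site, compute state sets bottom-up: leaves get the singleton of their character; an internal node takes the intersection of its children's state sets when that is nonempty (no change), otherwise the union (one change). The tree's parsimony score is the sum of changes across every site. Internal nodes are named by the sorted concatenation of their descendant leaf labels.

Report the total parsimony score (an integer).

10

EL@0: {G} ∩ {G} = {G} (intersection, +0)
SV@0: {T} ∪ {G} = {G,T} (union, +1)
ELSV@0: {G} ∩ {G,T} = {G} (intersection, +0)
EL@1: {A} ∪ {G} = {A,G} (union, +1)
SV@1: {T} ∪ {G} = {G,T} (union, +1)
ELSV@1: {A,G} ∩ {G,T} = {G} (intersection, +0)
EL@2: {T} ∪ {C} = {C,T} (union, +1)
SV@2: {T} ∩ {T} = {T} (intersection, +0)
ELSV@2: {C,T} ∩ {T} = {T} (intersection, +0)
EL@3: {A} ∪ {T} = {A,T} (union, +1)
SV@3: {C} ∪ {G} = {C,G} (union, +1)
ELSV@3: {A,T} ∪ {C,G} = {A,C,G,T} (union, +1)
EL@4: {A} ∪ {G} = {A,G} (union, +1)
SV@4: {G} ∪ {A} = {A,G} (union, +1)
ELSV@4: {A,G} ∩ {A,G} = {A,G} (intersection, +0)
EL@5: {T} ∪ {A} = {A,T} (union, +1)
SV@5: {T} ∩ {T} = {T} (intersection, +0)
ELSV@5: {A,T} ∩ {T} = {T} (intersection, +0)
per-site changes: [1, 2, 1, 3, 2, 1]; total = 10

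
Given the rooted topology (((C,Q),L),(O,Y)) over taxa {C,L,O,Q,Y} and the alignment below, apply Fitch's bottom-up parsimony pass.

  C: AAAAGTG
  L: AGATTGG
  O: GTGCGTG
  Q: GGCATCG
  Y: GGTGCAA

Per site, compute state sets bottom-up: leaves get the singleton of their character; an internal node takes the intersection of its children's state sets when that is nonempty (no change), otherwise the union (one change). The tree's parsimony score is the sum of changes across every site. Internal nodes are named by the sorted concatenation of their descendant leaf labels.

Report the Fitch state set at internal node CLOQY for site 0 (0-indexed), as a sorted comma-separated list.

A,G

site 0, node CQ: C={A} ∪ Q={G} → {A,G} (+1)
site 0, node CLQ: CQ={A,G} ∩ L={A} → {A} (+0)
site 0, node OY: O={G} ∩ Y={G} → {G} (+0)
site 0, node CLOQY: CLQ={A} ∪ OY={G} → {A,G} (+1)
site 1, node CQ: C={A} ∪ Q={G} → {A,G} (+1)
site 1, node CLQ: CQ={A,G} ∩ L={G} → {G} (+0)
site 1, node OY: O={T} ∪ Y={G} → {G,T} (+1)
site 1, node CLOQY: CLQ={G} ∩ OY={G,T} → {G} (+0)
site 2, node CQ: C={A} ∪ Q={C} → {A,C} (+1)
site 2, node CLQ: CQ={A,C} ∩ L={A} → {A} (+0)
site 2, node OY: O={G} ∪ Y={T} → {G,T} (+1)
site 2, node CLOQY: CLQ={A} ∪ OY={G,T} → {A,G,T} (+1)
site 3, node CQ: C={A} ∩ Q={A} → {A} (+0)
site 3, node CLQ: CQ={A} ∪ L={T} → {A,T} (+1)
site 3, node OY: O={C} ∪ Y={G} → {C,G} (+1)
site 3, node CLOQY: CLQ={A,T} ∪ OY={C,G} → {A,C,G,T} (+1)
site 4, node CQ: C={G} ∪ Q={T} → {G,T} (+1)
site 4, node CLQ: CQ={G,T} ∩ L={T} → {T} (+0)
site 4, node OY: O={G} ∪ Y={C} → {C,G} (+1)
site 4, node CLOQY: CLQ={T} ∪ OY={C,G} → {C,G,T} (+1)
site 5, node CQ: C={T} ∪ Q={C} → {C,T} (+1)
site 5, node CLQ: CQ={C,T} ∪ L={G} → {C,G,T} (+1)
site 5, node OY: O={T} ∪ Y={A} → {A,T} (+1)
site 5, node CLOQY: CLQ={C,G,T} ∩ OY={A,T} → {T} (+0)
site 6, node CQ: C={G} ∩ Q={G} → {G} (+0)
site 6, node CLQ: CQ={G} ∩ L={G} → {G} (+0)
site 6, node OY: O={G} ∪ Y={A} → {A,G} (+1)
site 6, node CLOQY: CLQ={G} ∩ OY={A,G} → {G} (+0)
per-site changes: [2, 2, 3, 3, 3, 3, 1]; total = 17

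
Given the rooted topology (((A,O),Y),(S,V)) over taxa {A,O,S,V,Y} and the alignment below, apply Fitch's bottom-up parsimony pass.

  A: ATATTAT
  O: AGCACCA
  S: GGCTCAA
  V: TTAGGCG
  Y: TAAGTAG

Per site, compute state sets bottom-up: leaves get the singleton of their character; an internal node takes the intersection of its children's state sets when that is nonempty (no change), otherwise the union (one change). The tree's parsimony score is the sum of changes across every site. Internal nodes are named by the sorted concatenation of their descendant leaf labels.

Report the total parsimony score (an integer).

site 0, node AO: A={A} ∩ O={A} → {A} (+0)
site 0, node AOY: AO={A} ∪ Y={T} → {A,T} (+1)
site 0, node SV: S={G} ∪ V={T} → {G,T} (+1)
site 0, node AOSVY: AOY={A,T} ∩ SV={G,T} → {T} (+0)
site 1, node AO: A={T} ∪ O={G} → {G,T} (+1)
site 1, node AOY: AO={G,T} ∪ Y={A} → {A,G,T} (+1)
site 1, node SV: S={G} ∪ V={T} → {G,T} (+1)
site 1, node AOSVY: AOY={A,G,T} ∩ SV={G,T} → {G,T} (+0)
site 2, node AO: A={A} ∪ O={C} → {A,C} (+1)
site 2, node AOY: AO={A,C} ∩ Y={A} → {A} (+0)
site 2, node SV: S={C} ∪ V={A} → {A,C} (+1)
site 2, node AOSVY: AOY={A} ∩ SV={A,C} → {A} (+0)
site 3, node AO: A={T} ∪ O={A} → {A,T} (+1)
site 3, node AOY: AO={A,T} ∪ Y={G} → {A,G,T} (+1)
site 3, node SV: S={T} ∪ V={G} → {G,T} (+1)
site 3, node AOSVY: AOY={A,G,T} ∩ SV={G,T} → {G,T} (+0)
site 4, node AO: A={T} ∪ O={C} → {C,T} (+1)
site 4, node AOY: AO={C,T} ∩ Y={T} → {T} (+0)
site 4, node SV: S={C} ∪ V={G} → {C,G} (+1)
site 4, node AOSVY: AOY={T} ∪ SV={C,G} → {C,G,T} (+1)
site 5, node AO: A={A} ∪ O={C} → {A,C} (+1)
site 5, node AOY: AO={A,C} ∩ Y={A} → {A} (+0)
site 5, node SV: S={A} ∪ V={C} → {A,C} (+1)
site 5, node AOSVY: AOY={A} ∩ SV={A,C} → {A} (+0)
site 6, node AO: A={T} ∪ O={A} → {A,T} (+1)
site 6, node AOY: AO={A,T} ∪ Y={G} → {A,G,T} (+1)
site 6, node SV: S={A} ∪ V={G} → {A,G} (+1)
site 6, node AOSVY: AOY={A,G,T} ∩ SV={A,G} → {A,G} (+0)
per-site changes: [2, 3, 2, 3, 3, 2, 3]; total = 18

18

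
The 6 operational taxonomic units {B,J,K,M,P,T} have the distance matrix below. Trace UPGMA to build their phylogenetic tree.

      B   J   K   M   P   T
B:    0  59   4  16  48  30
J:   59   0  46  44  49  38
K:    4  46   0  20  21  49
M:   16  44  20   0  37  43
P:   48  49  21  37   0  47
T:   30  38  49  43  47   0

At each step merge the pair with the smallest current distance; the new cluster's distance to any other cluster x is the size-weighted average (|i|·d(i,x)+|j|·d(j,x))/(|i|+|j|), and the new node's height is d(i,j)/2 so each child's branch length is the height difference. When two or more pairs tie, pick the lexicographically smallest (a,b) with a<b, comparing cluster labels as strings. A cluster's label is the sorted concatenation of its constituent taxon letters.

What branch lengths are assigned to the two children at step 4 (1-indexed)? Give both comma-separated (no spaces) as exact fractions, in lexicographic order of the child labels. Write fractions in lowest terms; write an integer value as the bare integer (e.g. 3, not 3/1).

iteration 1: select B,K (d=4); attach at lengths (2, 2); label the merged cluster BK
  updated: d(BK,J)=105/2, d(BK,M)=18, d(BK,P)=69/2, d(BK,T)=79/2
iteration 2: select BK,M (d=18); attach at lengths (7, 9); label the merged cluster BKM
  updated: d(BKM,J)=149/3, d(BKM,P)=106/3, d(BKM,T)=122/3
iteration 3: select BKM,P (d=106/3); attach at lengths (26/3, 53/3); label the merged cluster BKMP
  updated: d(BKMP,J)=99/2, d(BKMP,T)=169/4
iteration 4: select J,T (d=38); attach at lengths (19, 19); label the merged cluster JT
  updated: d(BKMP,JT)=367/8
iteration 5: select BKMP,JT (d=367/8); attach at lengths (253/48, 63/16); label the merged cluster BJKMPT
final tree: ((((B:2,K:2):7,M:9):26/3,P:53/3):253/48,(J:19,T:19):63/16)
total length: 2245/24

19,19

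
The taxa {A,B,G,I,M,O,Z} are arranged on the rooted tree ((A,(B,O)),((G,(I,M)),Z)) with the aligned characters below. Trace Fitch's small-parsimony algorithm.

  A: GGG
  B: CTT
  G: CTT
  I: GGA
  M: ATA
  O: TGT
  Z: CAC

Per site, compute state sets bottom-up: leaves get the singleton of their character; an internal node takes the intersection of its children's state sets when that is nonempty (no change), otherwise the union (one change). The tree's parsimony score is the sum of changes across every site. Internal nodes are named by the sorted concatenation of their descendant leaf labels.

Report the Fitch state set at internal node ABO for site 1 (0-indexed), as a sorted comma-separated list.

site 0, node BO: B={C} ∪ O={T} → {C,T} (+1)
site 0, node ABO: A={G} ∪ BO={C,T} → {C,G,T} (+1)
site 0, node IM: I={G} ∪ M={A} → {A,G} (+1)
site 0, node GIM: G={C} ∪ IM={A,G} → {A,C,G} (+1)
site 0, node GIMZ: GIM={A,C,G} ∩ Z={C} → {C} (+0)
site 0, node ABGIMOZ: ABO={C,G,T} ∩ GIMZ={C} → {C} (+0)
site 1, node BO: B={T} ∪ O={G} → {G,T} (+1)
site 1, node ABO: A={G} ∩ BO={G,T} → {G} (+0)
site 1, node IM: I={G} ∪ M={T} → {G,T} (+1)
site 1, node GIM: G={T} ∩ IM={G,T} → {T} (+0)
site 1, node GIMZ: GIM={T} ∪ Z={A} → {A,T} (+1)
site 1, node ABGIMOZ: ABO={G} ∪ GIMZ={A,T} → {A,G,T} (+1)
site 2, node BO: B={T} ∩ O={T} → {T} (+0)
site 2, node ABO: A={G} ∪ BO={T} → {G,T} (+1)
site 2, node IM: I={A} ∩ M={A} → {A} (+0)
site 2, node GIM: G={T} ∪ IM={A} → {A,T} (+1)
site 2, node GIMZ: GIM={A,T} ∪ Z={C} → {A,C,T} (+1)
site 2, node ABGIMOZ: ABO={G,T} ∩ GIMZ={A,C,T} → {T} (+0)
per-site changes: [4, 4, 3]; total = 11

G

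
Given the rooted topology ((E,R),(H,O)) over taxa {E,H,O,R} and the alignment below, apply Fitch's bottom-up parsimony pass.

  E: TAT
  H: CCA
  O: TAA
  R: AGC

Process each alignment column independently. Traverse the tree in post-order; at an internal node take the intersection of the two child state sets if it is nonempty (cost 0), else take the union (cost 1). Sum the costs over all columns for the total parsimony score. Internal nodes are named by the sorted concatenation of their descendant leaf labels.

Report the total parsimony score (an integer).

6

ER@0: {T} ∪ {A} = {A,T} (union, +1)
HO@0: {C} ∪ {T} = {C,T} (union, +1)
EHOR@0: {A,T} ∩ {C,T} = {T} (intersection, +0)
ER@1: {A} ∪ {G} = {A,G} (union, +1)
HO@1: {C} ∪ {A} = {A,C} (union, +1)
EHOR@1: {A,G} ∩ {A,C} = {A} (intersection, +0)
ER@2: {T} ∪ {C} = {C,T} (union, +1)
HO@2: {A} ∩ {A} = {A} (intersection, +0)
EHOR@2: {C,T} ∪ {A} = {A,C,T} (union, +1)
per-site changes: [2, 2, 2]; total = 6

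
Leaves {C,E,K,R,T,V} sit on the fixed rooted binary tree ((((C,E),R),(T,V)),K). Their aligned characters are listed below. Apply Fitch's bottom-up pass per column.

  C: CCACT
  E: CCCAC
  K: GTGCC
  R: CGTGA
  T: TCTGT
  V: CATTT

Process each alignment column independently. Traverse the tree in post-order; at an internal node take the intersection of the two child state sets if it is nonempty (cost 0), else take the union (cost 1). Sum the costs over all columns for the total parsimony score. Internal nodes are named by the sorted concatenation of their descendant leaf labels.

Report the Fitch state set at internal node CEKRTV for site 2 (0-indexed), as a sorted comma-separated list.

G,T

site 0, node CE: C={C} ∩ E={C} → {C} (+0)
site 0, node CER: CE={C} ∩ R={C} → {C} (+0)
site 0, node TV: T={T} ∪ V={C} → {C,T} (+1)
site 0, node CERTV: CER={C} ∩ TV={C,T} → {C} (+0)
site 0, node CEKRTV: CERTV={C} ∪ K={G} → {C,G} (+1)
site 1, node CE: C={C} ∩ E={C} → {C} (+0)
site 1, node CER: CE={C} ∪ R={G} → {C,G} (+1)
site 1, node TV: T={C} ∪ V={A} → {A,C} (+1)
site 1, node CERTV: CER={C,G} ∩ TV={A,C} → {C} (+0)
site 1, node CEKRTV: CERTV={C} ∪ K={T} → {C,T} (+1)
site 2, node CE: C={A} ∪ E={C} → {A,C} (+1)
site 2, node CER: CE={A,C} ∪ R={T} → {A,C,T} (+1)
site 2, node TV: T={T} ∩ V={T} → {T} (+0)
site 2, node CERTV: CER={A,C,T} ∩ TV={T} → {T} (+0)
site 2, node CEKRTV: CERTV={T} ∪ K={G} → {G,T} (+1)
site 3, node CE: C={C} ∪ E={A} → {A,C} (+1)
site 3, node CER: CE={A,C} ∪ R={G} → {A,C,G} (+1)
site 3, node TV: T={G} ∪ V={T} → {G,T} (+1)
site 3, node CERTV: CER={A,C,G} ∩ TV={G,T} → {G} (+0)
site 3, node CEKRTV: CERTV={G} ∪ K={C} → {C,G} (+1)
site 4, node CE: C={T} ∪ E={C} → {C,T} (+1)
site 4, node CER: CE={C,T} ∪ R={A} → {A,C,T} (+1)
site 4, node TV: T={T} ∩ V={T} → {T} (+0)
site 4, node CERTV: CER={A,C,T} ∩ TV={T} → {T} (+0)
site 4, node CEKRTV: CERTV={T} ∪ K={C} → {C,T} (+1)
per-site changes: [2, 3, 3, 4, 3]; total = 15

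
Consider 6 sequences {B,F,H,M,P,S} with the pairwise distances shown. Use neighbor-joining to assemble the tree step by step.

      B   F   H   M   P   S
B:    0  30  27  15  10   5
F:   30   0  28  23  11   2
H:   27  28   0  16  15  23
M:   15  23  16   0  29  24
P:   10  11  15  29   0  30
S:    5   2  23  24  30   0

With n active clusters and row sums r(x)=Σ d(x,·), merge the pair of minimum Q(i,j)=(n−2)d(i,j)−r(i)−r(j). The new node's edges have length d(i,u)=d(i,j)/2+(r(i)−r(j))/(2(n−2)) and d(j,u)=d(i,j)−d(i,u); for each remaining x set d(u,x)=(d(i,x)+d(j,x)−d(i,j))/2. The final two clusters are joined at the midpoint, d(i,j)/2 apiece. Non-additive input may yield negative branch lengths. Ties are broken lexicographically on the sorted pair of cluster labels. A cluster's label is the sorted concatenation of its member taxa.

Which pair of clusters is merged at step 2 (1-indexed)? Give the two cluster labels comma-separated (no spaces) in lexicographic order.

iteration 1: select F,S (d=2, Q=-170); attach at lengths (9/4, -1/4); label the merged cluster FS
  updated: d(B,FS)=33/2, d(FS,H)=49/2, d(FS,M)=45/2, d(FS,P)=39/2
iteration 2: select H,M (d=16, Q=-117); attach at lengths (8, 8); label the merged cluster HM
  updated: d(B,HM)=13, d(FS,HM)=31/2, d(HM,P)=14
iteration 3: select B,P (d=10, Q=-63); attach at lengths (4, 6); label the merged cluster BP
  updated: d(BP,FS)=13, d(BP,HM)=17/2
iteration 4: select BP,FS (d=13, Q=-37); attach at lengths (3, 10); label the merged cluster BFPS
  updated: d(BFPS,HM)=11/2
iteration 5: select BFPS,HM (d=11/2); attach at lengths (11/4, 11/4); label the merged cluster BFHMPS
final tree: (((B:4,P:6):3,(F:9/4,S:-1/4):10):11/4,(H:8,M:8):11/4)
total length: 93/2

H,M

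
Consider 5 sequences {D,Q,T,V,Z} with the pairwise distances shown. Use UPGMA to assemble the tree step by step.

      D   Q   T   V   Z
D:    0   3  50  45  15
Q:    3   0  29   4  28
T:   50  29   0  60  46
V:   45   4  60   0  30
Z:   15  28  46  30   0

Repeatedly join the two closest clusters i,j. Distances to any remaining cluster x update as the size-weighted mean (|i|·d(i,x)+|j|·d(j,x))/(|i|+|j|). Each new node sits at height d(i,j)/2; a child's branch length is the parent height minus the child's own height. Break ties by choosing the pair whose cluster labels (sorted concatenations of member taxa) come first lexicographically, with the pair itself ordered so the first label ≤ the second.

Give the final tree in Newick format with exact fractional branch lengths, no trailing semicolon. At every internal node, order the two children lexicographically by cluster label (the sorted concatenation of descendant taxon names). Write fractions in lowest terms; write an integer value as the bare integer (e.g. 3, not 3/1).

1. join D+Q (d=3) ⇒ DQ; edges |D|=3/2, |Q|=3/2
  updated: d(DQ,T)=79/2, d(DQ,V)=49/2, d(DQ,Z)=43/2
2. join DQ+Z (d=43/2) ⇒ DQZ; edges |DQ|=37/4, |Z|=43/4
  updated: d(DQZ,T)=125/3, d(DQZ,V)=79/3
3. join DQZ+V (d=79/3) ⇒ DQVZ; edges |DQZ|=29/12, |V|=79/6
  updated: d(DQVZ,T)=185/4
4. join DQVZ+T (d=185/4) ⇒ DQTVZ; edges |DQVZ|=239/24, |T|=185/8
final tree: ((((D:3/2,Q:3/2):37/4,Z:43/4):29/12,V:79/6):239/24,T:185/8)
total length: 215/3

((((D:3/2,Q:3/2):37/4,Z:43/4):29/12,V:79/6):239/24,T:185/8)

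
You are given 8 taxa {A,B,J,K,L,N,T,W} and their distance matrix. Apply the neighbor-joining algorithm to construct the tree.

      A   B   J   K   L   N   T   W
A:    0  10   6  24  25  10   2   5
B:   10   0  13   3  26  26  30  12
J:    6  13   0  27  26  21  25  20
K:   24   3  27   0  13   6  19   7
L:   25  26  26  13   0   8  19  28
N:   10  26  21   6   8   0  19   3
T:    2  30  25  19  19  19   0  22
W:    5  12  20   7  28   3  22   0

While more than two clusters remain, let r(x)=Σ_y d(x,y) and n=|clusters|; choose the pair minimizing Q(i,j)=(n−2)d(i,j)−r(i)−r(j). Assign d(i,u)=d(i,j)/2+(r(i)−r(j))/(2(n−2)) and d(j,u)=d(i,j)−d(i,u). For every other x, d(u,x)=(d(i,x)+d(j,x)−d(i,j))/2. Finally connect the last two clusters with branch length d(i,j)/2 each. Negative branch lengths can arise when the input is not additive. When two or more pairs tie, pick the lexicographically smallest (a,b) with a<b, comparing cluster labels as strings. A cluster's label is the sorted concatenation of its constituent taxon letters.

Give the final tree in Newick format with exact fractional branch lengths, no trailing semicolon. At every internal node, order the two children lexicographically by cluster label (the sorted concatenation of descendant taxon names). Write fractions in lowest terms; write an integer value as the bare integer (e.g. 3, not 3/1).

iteration 1: select A,T (d=2, Q=-206); attach at lengths (-7/2, 11/2); label the merged cluster AT
  updated: d(AT,B)=19, d(AT,J)=29/2, d(AT,K)=41/2, d(AT,L)=21, d(AT,N)=27/2, d(AT,W)=25/2
iteration 2: select B,K (d=3, Q=-321/2); attach at lengths (15/4, -3/4); label the merged cluster BK
  updated: d(AT,BK)=73/4, d(BK,J)=37/2, d(BK,L)=18, d(BK,N)=29/2, d(BK,W)=8
iteration 3: select L,N (d=8, Q=-129); attach at lengths (73/8, -9/8); label the merged cluster LN
  updated: d(AT,LN)=53/4, d(BK,LN)=49/4, d(J,LN)=39/2, d(LN,W)=23/2
iteration 4: select AT,J (d=29/2, Q=-175/2); attach at lengths (59/12, 115/12); label the merged cluster AJT
  updated: d(AJT,BK)=89/8, d(AJT,LN)=73/8, d(AJT,W)=9
iteration 5: select AJT,LN (d=73/8, Q=-351/8); attach at lengths (117/32, 175/32); label the merged cluster AJLNT
  updated: d(AJLNT,BK)=57/8, d(AJLNT,W)=91/16
iteration 6: select AJLNT,BK (d=57/8, Q=-333/16); attach at lengths (77/32, 151/32); label the merged cluster ABJKLNT
  updated: d(ABJKLNT,W)=105/32
iteration 7: select ABJKLNT,W (d=105/32); attach at lengths (105/64, 105/64); label the merged cluster ABJKLNTW
final tree: (((((A:-7/2,T:11/2):59/12,J:115/12):117/32,(L:73/8,N:-9/8):175/32):77/32,(B:15/4,K:-3/4):151/32):105/64,W:105/64)
total length: 1505/32

(((((A:-7/2,T:11/2):59/12,J:115/12):117/32,(L:73/8,N:-9/8):175/32):77/32,(B:15/4,K:-3/4):151/32):105/64,W:105/64)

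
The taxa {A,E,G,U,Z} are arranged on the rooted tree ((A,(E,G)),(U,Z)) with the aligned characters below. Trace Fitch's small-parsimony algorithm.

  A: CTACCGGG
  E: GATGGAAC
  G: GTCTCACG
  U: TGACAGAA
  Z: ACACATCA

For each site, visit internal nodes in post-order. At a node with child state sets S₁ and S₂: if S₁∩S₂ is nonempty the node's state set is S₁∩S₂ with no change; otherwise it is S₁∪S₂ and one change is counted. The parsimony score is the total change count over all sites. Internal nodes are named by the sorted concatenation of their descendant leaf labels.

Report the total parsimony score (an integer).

EG@0: {G} ∩ {G} = {G} (intersection, +0)
AEG@0: {C} ∪ {G} = {C,G} (union, +1)
UZ@0: {T} ∪ {A} = {A,T} (union, +1)
AEGUZ@0: {C,G} ∪ {A,T} = {A,C,G,T} (union, +1)
EG@1: {A} ∪ {T} = {A,T} (union, +1)
AEG@1: {T} ∩ {A,T} = {T} (intersection, +0)
UZ@1: {G} ∪ {C} = {C,G} (union, +1)
AEGUZ@1: {T} ∪ {C,G} = {C,G,T} (union, +1)
EG@2: {T} ∪ {C} = {C,T} (union, +1)
AEG@2: {A} ∪ {C,T} = {A,C,T} (union, +1)
UZ@2: {A} ∩ {A} = {A} (intersection, +0)
AEGUZ@2: {A,C,T} ∩ {A} = {A} (intersection, +0)
EG@3: {G} ∪ {T} = {G,T} (union, +1)
AEG@3: {C} ∪ {G,T} = {C,G,T} (union, +1)
UZ@3: {C} ∩ {C} = {C} (intersection, +0)
AEGUZ@3: {C,G,T} ∩ {C} = {C} (intersection, +0)
EG@4: {G} ∪ {C} = {C,G} (union, +1)
AEG@4: {C} ∩ {C,G} = {C} (intersection, +0)
UZ@4: {A} ∩ {A} = {A} (intersection, +0)
AEGUZ@4: {C} ∪ {A} = {A,C} (union, +1)
EG@5: {A} ∩ {A} = {A} (intersection, +0)
AEG@5: {G} ∪ {A} = {A,G} (union, +1)
UZ@5: {G} ∪ {T} = {G,T} (union, +1)
AEGUZ@5: {A,G} ∩ {G,T} = {G} (intersection, +0)
EG@6: {A} ∪ {C} = {A,C} (union, +1)
AEG@6: {G} ∪ {A,C} = {A,C,G} (union, +1)
UZ@6: {A} ∪ {C} = {A,C} (union, +1)
AEGUZ@6: {A,C,G} ∩ {A,C} = {A,C} (intersection, +0)
EG@7: {C} ∪ {G} = {C,G} (union, +1)
AEG@7: {G} ∩ {C,G} = {G} (intersection, +0)
UZ@7: {A} ∩ {A} = {A} (intersection, +0)
AEGUZ@7: {G} ∪ {A} = {A,G} (union, +1)
per-site changes: [3, 3, 2, 2, 2, 2, 3, 2]; total = 19

19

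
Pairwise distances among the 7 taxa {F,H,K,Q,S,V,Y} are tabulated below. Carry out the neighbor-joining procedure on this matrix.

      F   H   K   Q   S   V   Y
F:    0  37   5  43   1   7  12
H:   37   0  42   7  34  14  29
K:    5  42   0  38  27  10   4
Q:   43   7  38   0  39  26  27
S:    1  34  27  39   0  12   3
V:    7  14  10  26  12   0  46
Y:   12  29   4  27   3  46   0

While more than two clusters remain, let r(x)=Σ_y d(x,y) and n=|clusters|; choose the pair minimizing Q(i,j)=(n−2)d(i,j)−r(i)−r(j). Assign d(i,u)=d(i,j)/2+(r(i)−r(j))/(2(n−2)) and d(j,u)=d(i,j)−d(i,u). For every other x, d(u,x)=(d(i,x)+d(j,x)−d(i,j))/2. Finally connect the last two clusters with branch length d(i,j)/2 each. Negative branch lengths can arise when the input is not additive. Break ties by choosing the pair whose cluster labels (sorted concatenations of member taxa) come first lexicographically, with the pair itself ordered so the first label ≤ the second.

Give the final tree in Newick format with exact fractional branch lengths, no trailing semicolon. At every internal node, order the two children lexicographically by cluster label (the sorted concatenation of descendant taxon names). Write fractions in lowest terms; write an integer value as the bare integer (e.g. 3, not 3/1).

step 1: merge (H,Q) at d=7, Q=-308; branch lengths H→9/5, Q→26/5; new cluster HQ
  updated: d(F,HQ)=73/2, d(HQ,K)=73/2, d(HQ,S)=33, d(HQ,V)=33/2, d(HQ,Y)=49/2
step 2: merge (HQ,V) at d=33/2, Q=-345/2; branch lengths HQ→243/16, V→21/16; new cluster HQV
  updated: d(F,HQV)=27/2, d(HQV,K)=15, d(HQV,S)=57/4, d(HQV,Y)=27
step 3: merge (K,Y) at d=4, Q=-85; branch lengths K→17/6, Y→7/6; new cluster KY
  updated: d(F,KY)=13/2, d(HQV,KY)=19, d(KY,S)=13
step 4: merge (F,S) at d=1, Q=-189/4; branch lengths F→-21/16, S→37/16; new cluster FS
  updated: d(FS,HQV)=107/8, d(FS,KY)=37/4
step 5: merge (FS,HQV) at d=107/8, Q=-333/8; branch lengths FS→29/16, HQV→185/16; new cluster FHQSV
  updated: d(FHQSV,KY)=119/16
step 6: merge (FHQSV,KY) at d=119/16; branch lengths FHQSV→119/32, KY→119/32; new cluster FHKQSVY
final tree: (((F:-21/16,S:37/16):29/16,((H:9/5,Q:26/5):243/16,V:21/16):185/16):119/32,(K:17/6,Y:7/6):119/32)
total length: 789/16

(((F:-21/16,S:37/16):29/16,((H:9/5,Q:26/5):243/16,V:21/16):185/16):119/32,(K:17/6,Y:7/6):119/32)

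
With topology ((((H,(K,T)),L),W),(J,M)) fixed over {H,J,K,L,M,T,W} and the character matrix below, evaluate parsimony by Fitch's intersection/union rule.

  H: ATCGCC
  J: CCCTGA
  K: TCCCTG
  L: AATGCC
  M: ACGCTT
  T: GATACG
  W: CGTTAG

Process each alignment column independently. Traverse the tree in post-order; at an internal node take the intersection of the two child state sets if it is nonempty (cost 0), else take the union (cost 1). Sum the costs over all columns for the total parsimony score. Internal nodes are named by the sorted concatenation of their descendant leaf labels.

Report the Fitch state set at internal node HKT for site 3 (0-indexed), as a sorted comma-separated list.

[col 0] KT: children K:{T}, T:{G} ∪→ {G,T}; cost 1
[col 0] HKT: children H:{A}, KT:{G,T} ∪→ {A,G,T}; cost 1
[col 0] HKLT: children HKT:{A,G,T}, L:{A} ∩→ {A}; cost 0
[col 0] HKLTW: children HKLT:{A}, W:{C} ∪→ {A,C}; cost 1
[col 0] JM: children J:{C}, M:{A} ∪→ {A,C}; cost 1
[col 0] HJKLMTW: children HKLTW:{A,C}, JM:{A,C} ∩→ {A,C}; cost 0
[col 1] KT: children K:{C}, T:{A} ∪→ {A,C}; cost 1
[col 1] HKT: children H:{T}, KT:{A,C} ∪→ {A,C,T}; cost 1
[col 1] HKLT: children HKT:{A,C,T}, L:{A} ∩→ {A}; cost 0
[col 1] HKLTW: children HKLT:{A}, W:{G} ∪→ {A,G}; cost 1
[col 1] JM: children J:{C}, M:{C} ∩→ {C}; cost 0
[col 1] HJKLMTW: children HKLTW:{A,G}, JM:{C} ∪→ {A,C,G}; cost 1
[col 2] KT: children K:{C}, T:{T} ∪→ {C,T}; cost 1
[col 2] HKT: children H:{C}, KT:{C,T} ∩→ {C}; cost 0
[col 2] HKLT: children HKT:{C}, L:{T} ∪→ {C,T}; cost 1
[col 2] HKLTW: children HKLT:{C,T}, W:{T} ∩→ {T}; cost 0
[col 2] JM: children J:{C}, M:{G} ∪→ {C,G}; cost 1
[col 2] HJKLMTW: children HKLTW:{T}, JM:{C,G} ∪→ {C,G,T}; cost 1
[col 3] KT: children K:{C}, T:{A} ∪→ {A,C}; cost 1
[col 3] HKT: children H:{G}, KT:{A,C} ∪→ {A,C,G}; cost 1
[col 3] HKLT: children HKT:{A,C,G}, L:{G} ∩→ {G}; cost 0
[col 3] HKLTW: children HKLT:{G}, W:{T} ∪→ {G,T}; cost 1
[col 3] JM: children J:{T}, M:{C} ∪→ {C,T}; cost 1
[col 3] HJKLMTW: children HKLTW:{G,T}, JM:{C,T} ∩→ {T}; cost 0
[col 4] KT: children K:{T}, T:{C} ∪→ {C,T}; cost 1
[col 4] HKT: children H:{C}, KT:{C,T} ∩→ {C}; cost 0
[col 4] HKLT: children HKT:{C}, L:{C} ∩→ {C}; cost 0
[col 4] HKLTW: children HKLT:{C}, W:{A} ∪→ {A,C}; cost 1
[col 4] JM: children J:{G}, M:{T} ∪→ {G,T}; cost 1
[col 4] HJKLMTW: children HKLTW:{A,C}, JM:{G,T} ∪→ {A,C,G,T}; cost 1
[col 5] KT: children K:{G}, T:{G} ∩→ {G}; cost 0
[col 5] HKT: children H:{C}, KT:{G} ∪→ {C,G}; cost 1
[col 5] HKLT: children HKT:{C,G}, L:{C} ∩→ {C}; cost 0
[col 5] HKLTW: children HKLT:{C}, W:{G} ∪→ {C,G}; cost 1
[col 5] JM: children J:{A}, M:{T} ∪→ {A,T}; cost 1
[col 5] HJKLMTW: children HKLTW:{C,G}, JM:{A,T} ∪→ {A,C,G,T}; cost 1
per-site changes: [4, 4, 4, 4, 4, 4]; total = 24

A,C,G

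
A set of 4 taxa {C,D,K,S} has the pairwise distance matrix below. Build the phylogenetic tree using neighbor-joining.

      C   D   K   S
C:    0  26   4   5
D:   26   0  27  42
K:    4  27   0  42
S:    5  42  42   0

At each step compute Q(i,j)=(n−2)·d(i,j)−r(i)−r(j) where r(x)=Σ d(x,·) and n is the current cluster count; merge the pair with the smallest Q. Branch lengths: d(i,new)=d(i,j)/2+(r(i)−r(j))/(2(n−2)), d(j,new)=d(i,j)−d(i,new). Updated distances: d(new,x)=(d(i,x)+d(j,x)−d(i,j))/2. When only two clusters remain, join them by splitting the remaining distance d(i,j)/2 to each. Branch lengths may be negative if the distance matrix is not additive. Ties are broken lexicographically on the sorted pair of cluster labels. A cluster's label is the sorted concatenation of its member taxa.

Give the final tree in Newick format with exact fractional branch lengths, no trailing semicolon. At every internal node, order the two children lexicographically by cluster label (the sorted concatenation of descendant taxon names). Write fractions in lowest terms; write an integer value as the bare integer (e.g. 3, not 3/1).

1. join C+S (d=5, Q=-114) ⇒ CS; edges |C|=-11, |S|=16
  updated: d(CS,D)=63/2, d(CS,K)=41/2
2. join CS+D (d=63/2, Q=-79) ⇒ CDS; edges |CS|=25/2, |D|=19
  updated: d(CDS,K)=8
3. join CDS+K (d=8) ⇒ CDKS; edges |CDS|=4, |K|=4
final tree: (((C:-11,S:16):25/2,D:19):4,K:4)
total length: 89/2

(((C:-11,S:16):25/2,D:19):4,K:4)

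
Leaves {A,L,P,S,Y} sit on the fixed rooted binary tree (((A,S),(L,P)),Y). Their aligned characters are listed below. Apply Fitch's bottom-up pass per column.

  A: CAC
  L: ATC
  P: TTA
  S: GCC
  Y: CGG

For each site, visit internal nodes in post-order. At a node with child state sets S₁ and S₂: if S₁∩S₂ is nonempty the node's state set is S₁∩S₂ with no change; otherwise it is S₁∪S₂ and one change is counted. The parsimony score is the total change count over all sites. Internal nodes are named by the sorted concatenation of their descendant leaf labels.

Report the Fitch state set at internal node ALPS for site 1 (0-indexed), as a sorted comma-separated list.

A,C,T

[col 0] AS: children A:{C}, S:{G} ∪→ {C,G}; cost 1
[col 0] LP: children L:{A}, P:{T} ∪→ {A,T}; cost 1
[col 0] ALPS: children AS:{C,G}, LP:{A,T} ∪→ {A,C,G,T}; cost 1
[col 0] ALPSY: children ALPS:{A,C,G,T}, Y:{C} ∩→ {C}; cost 0
[col 1] AS: children A:{A}, S:{C} ∪→ {A,C}; cost 1
[col 1] LP: children L:{T}, P:{T} ∩→ {T}; cost 0
[col 1] ALPS: children AS:{A,C}, LP:{T} ∪→ {A,C,T}; cost 1
[col 1] ALPSY: children ALPS:{A,C,T}, Y:{G} ∪→ {A,C,G,T}; cost 1
[col 2] AS: children A:{C}, S:{C} ∩→ {C}; cost 0
[col 2] LP: children L:{C}, P:{A} ∪→ {A,C}; cost 1
[col 2] ALPS: children AS:{C}, LP:{A,C} ∩→ {C}; cost 0
[col 2] ALPSY: children ALPS:{C}, Y:{G} ∪→ {C,G}; cost 1
per-site changes: [3, 3, 2]; total = 8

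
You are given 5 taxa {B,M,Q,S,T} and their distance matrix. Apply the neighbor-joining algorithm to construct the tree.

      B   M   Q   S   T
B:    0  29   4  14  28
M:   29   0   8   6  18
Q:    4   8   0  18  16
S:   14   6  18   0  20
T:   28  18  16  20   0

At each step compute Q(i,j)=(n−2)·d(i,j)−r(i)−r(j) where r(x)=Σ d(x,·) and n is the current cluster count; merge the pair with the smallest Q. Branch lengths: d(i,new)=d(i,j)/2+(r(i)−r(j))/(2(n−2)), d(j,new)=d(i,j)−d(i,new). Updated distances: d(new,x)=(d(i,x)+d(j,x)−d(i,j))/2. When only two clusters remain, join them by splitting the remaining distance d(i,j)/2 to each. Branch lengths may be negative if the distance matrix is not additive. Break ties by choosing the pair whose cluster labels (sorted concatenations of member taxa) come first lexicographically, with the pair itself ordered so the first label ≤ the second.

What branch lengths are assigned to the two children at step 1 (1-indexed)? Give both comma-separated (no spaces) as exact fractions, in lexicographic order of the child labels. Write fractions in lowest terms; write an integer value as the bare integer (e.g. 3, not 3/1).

step 1: merge (B,Q) at d=4, Q=-109; branch lengths B→41/6, Q→-17/6; new cluster BQ
  updated: d(BQ,M)=33/2, d(BQ,S)=14, d(BQ,T)=20
step 2: merge (BQ,T) at d=20, Q=-137/2; branch lengths BQ→65/8, T→95/8; new cluster BQT
  updated: d(BQT,M)=29/4, d(BQT,S)=7
step 3: merge (BQT,M) at d=29/4, Q=-81/4; branch lengths BQT→33/8, M→25/8; new cluster BMQT
  updated: d(BMQT,S)=23/8
step 4: merge (BMQT,S) at d=23/8; branch lengths BMQT→23/16, S→23/16; new cluster BMQST
final tree: ((((B:41/6,Q:-17/6):65/8,T:95/8):33/8,M:25/8):23/16,S:23/16)
total length: 273/8

41/6,-17/6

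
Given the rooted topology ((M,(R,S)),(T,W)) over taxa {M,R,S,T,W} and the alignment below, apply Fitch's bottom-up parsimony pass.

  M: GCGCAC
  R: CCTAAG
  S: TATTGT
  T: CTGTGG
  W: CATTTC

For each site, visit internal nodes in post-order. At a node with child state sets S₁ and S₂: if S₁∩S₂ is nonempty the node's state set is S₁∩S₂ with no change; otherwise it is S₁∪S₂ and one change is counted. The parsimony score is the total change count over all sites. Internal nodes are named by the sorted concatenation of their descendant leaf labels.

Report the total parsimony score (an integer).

15

[col 0] RS: children R:{C}, S:{T} ∪→ {C,T}; cost 1
[col 0] MRS: children M:{G}, RS:{C,T} ∪→ {C,G,T}; cost 1
[col 0] TW: children T:{C}, W:{C} ∩→ {C}; cost 0
[col 0] MRSTW: children MRS:{C,G,T}, TW:{C} ∩→ {C}; cost 0
[col 1] RS: children R:{C}, S:{A} ∪→ {A,C}; cost 1
[col 1] MRS: children M:{C}, RS:{A,C} ∩→ {C}; cost 0
[col 1] TW: children T:{T}, W:{A} ∪→ {A,T}; cost 1
[col 1] MRSTW: children MRS:{C}, TW:{A,T} ∪→ {A,C,T}; cost 1
[col 2] RS: children R:{T}, S:{T} ∩→ {T}; cost 0
[col 2] MRS: children M:{G}, RS:{T} ∪→ {G,T}; cost 1
[col 2] TW: children T:{G}, W:{T} ∪→ {G,T}; cost 1
[col 2] MRSTW: children MRS:{G,T}, TW:{G,T} ∩→ {G,T}; cost 0
[col 3] RS: children R:{A}, S:{T} ∪→ {A,T}; cost 1
[col 3] MRS: children M:{C}, RS:{A,T} ∪→ {A,C,T}; cost 1
[col 3] TW: children T:{T}, W:{T} ∩→ {T}; cost 0
[col 3] MRSTW: children MRS:{A,C,T}, TW:{T} ∩→ {T}; cost 0
[col 4] RS: children R:{A}, S:{G} ∪→ {A,G}; cost 1
[col 4] MRS: children M:{A}, RS:{A,G} ∩→ {A}; cost 0
[col 4] TW: children T:{G}, W:{T} ∪→ {G,T}; cost 1
[col 4] MRSTW: children MRS:{A}, TW:{G,T} ∪→ {A,G,T}; cost 1
[col 5] RS: children R:{G}, S:{T} ∪→ {G,T}; cost 1
[col 5] MRS: children M:{C}, RS:{G,T} ∪→ {C,G,T}; cost 1
[col 5] TW: children T:{G}, W:{C} ∪→ {C,G}; cost 1
[col 5] MRSTW: children MRS:{C,G,T}, TW:{C,G} ∩→ {C,G}; cost 0
per-site changes: [2, 3, 2, 2, 3, 3]; total = 15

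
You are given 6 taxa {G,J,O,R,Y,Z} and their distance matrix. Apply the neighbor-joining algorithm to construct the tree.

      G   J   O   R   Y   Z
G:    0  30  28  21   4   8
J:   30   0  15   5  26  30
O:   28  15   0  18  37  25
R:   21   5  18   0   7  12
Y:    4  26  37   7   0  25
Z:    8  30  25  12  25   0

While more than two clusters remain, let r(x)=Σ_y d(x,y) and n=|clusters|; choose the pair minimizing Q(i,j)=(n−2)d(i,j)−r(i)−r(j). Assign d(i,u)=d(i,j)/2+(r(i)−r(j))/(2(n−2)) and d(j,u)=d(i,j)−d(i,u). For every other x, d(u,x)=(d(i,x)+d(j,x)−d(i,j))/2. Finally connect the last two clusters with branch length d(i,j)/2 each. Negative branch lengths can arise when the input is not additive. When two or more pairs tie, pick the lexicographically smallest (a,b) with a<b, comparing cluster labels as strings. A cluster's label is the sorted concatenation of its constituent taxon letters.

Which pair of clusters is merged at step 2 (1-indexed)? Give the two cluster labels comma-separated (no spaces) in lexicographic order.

GY,Z

step 1: merge (G,Y) at d=4, Q=-174; branch lengths G→1, Y→3; new cluster GY
  updated: d(GY,J)=26, d(GY,O)=61/2, d(GY,R)=12, d(GY,Z)=29/2
step 2: merge (GY,Z) at d=29/2, Q=-121; branch lengths GY→15/2, Z→7; new cluster GYZ
  updated: d(GYZ,J)=83/4, d(GYZ,O)=41/2, d(GYZ,R)=19/4
step 3: merge (GYZ,R) at d=19/4, Q=-257/4; branch lengths GYZ→111/16, R→-35/16; new cluster GRYZ
  updated: d(GRYZ,J)=21/2, d(GRYZ,O)=135/8
step 4: merge (GRYZ,J) at d=21/2, Q=-339/8; branch lengths GRYZ→99/16, J→69/16; new cluster GJRYZ
  updated: d(GJRYZ,O)=171/16
step 5: merge (GJRYZ,O) at d=171/16; branch lengths GJRYZ→171/32, O→171/32; new cluster GJORYZ
final tree: (((((G:1,Y:3):15/2,Z:7):111/16,R:-35/16):99/16,J:69/16):171/32,O:171/32)
total length: 711/16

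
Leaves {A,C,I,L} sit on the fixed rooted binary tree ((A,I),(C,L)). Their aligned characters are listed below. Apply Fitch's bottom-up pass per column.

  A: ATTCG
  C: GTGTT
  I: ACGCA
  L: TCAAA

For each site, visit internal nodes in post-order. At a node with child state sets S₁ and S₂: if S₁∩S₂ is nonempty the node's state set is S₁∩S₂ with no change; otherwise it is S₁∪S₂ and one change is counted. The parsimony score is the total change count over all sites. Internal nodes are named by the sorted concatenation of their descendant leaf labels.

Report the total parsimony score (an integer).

10

AI@0: {A} ∩ {A} = {A} (intersection, +0)
CL@0: {G} ∪ {T} = {G,T} (union, +1)
ACIL@0: {A} ∪ {G,T} = {A,G,T} (union, +1)
AI@1: {T} ∪ {C} = {C,T} (union, +1)
CL@1: {T} ∪ {C} = {C,T} (union, +1)
ACIL@1: {C,T} ∩ {C,T} = {C,T} (intersection, +0)
AI@2: {T} ∪ {G} = {G,T} (union, +1)
CL@2: {G} ∪ {A} = {A,G} (union, +1)
ACIL@2: {G,T} ∩ {A,G} = {G} (intersection, +0)
AI@3: {C} ∩ {C} = {C} (intersection, +0)
CL@3: {T} ∪ {A} = {A,T} (union, +1)
ACIL@3: {C} ∪ {A,T} = {A,C,T} (union, +1)
AI@4: {G} ∪ {A} = {A,G} (union, +1)
CL@4: {T} ∪ {A} = {A,T} (union, +1)
ACIL@4: {A,G} ∩ {A,T} = {A} (intersection, +0)
per-site changes: [2, 2, 2, 2, 2]; total = 10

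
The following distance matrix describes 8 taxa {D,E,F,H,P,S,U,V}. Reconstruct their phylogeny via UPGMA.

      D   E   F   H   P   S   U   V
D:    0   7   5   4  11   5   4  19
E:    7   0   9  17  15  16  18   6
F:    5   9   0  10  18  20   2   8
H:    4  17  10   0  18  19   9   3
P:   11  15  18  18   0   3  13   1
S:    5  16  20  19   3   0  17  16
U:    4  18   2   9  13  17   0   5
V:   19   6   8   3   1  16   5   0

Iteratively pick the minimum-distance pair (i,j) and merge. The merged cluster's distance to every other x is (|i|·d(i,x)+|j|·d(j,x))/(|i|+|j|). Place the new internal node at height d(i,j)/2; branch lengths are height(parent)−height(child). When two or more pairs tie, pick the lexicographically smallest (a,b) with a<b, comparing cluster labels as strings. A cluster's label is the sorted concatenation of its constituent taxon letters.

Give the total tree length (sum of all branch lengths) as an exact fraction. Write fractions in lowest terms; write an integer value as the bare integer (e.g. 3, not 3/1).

1481/48

1. join P+V (d=1) ⇒ PV; edges |P|=1/2, |V|=1/2
  updated: d(D,PV)=15, d(E,PV)=21/2, d(F,PV)=13, d(H,PV)=21/2, d(PV,S)=19/2, d(PV,U)=9
2. join F+U (d=2) ⇒ FU; edges |F|=1, |U|=1
  updated: d(D,FU)=9/2, d(E,FU)=27/2, d(FU,H)=19/2, d(FU,PV)=11, d(FU,S)=37/2
3. join D+H (d=4) ⇒ DH; edges |D|=2, |H|=2
  updated: d(DH,E)=12, d(DH,FU)=7, d(DH,PV)=51/4, d(DH,S)=12
4. join DH+FU (d=7) ⇒ DFHU; edges |DH|=3/2, |FU|=5/2
  updated: d(DFHU,E)=51/4, d(DFHU,PV)=95/8, d(DFHU,S)=61/4
5. join PV+S (d=19/2) ⇒ PSV; edges |PV|=17/4, |S|=19/4
  updated: d(DFHU,PSV)=13, d(E,PSV)=37/3
6. join E+PSV (d=37/3) ⇒ EPSV; edges |E|=37/6, |PSV|=17/12
  updated: d(DFHU,EPSV)=207/16
7. join DFHU+EPSV (d=207/16) ⇒ DEFHPSUV; edges |DFHU|=95/32, |EPSV|=29/96
final tree: (((D:2,H:2):3/2,(F:1,U:1):5/2):95/32,(E:37/6,((P:1/2,V:1/2):17/4,S:19/4):17/12):29/96)
total length: 1481/48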